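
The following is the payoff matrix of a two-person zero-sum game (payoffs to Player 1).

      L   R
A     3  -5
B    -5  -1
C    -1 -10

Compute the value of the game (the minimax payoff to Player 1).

-7/3

Row minima: A → -5, B → -5, C → -10; maximin = -5.
Column maxima: L → 3, R → -1; minimax = -1.
-5 ≠ -1, so there is no saddle point; optimal play is mixed.
C is strictly dominated by A, so Player 1 never plays it.
On the remaining 2×2 (A, B vs L, R):
Let Player 1 play A with probability p. Expected payoff against L: 3p + (-5)(1−p) = 8p − 5; against R: (-5)p + (-1)(1−p) = −4p − 1.
Setting these equal: 8p − 5 = −4p − 1 ⇒ 12p = 4 ⇒ p = 1/3, and the value is (8)·(1/3) − 5 = -7/3.
For Player 2: with q = P(L), equating A's and B's payoffs gives 8q − 5 = −4q − 1 ⇒ q = 1/3.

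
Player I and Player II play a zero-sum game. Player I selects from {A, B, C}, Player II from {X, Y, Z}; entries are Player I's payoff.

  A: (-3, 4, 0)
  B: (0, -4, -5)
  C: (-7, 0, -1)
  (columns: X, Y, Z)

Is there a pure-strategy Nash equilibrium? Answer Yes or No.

No

Row minima: A → -3, B → -5, C → -7; maximin = -3.
Column maxima: X → 0, Y → 4, Z → 0; minimax = 0.
-3 ≠ 0, so no pure-strategy equilibrium exists.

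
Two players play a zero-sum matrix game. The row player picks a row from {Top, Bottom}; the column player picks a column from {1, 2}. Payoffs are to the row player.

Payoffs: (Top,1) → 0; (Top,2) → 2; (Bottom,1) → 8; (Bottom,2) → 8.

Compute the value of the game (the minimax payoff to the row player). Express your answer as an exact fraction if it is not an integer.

8

Row minima: Top → 0, Bottom → 8; maximin = 8.
Column maxima: 1 → 8, 2 → 8; minimax = 8.
Since maximin = minimax = 8, there is a saddle point and the value is 8.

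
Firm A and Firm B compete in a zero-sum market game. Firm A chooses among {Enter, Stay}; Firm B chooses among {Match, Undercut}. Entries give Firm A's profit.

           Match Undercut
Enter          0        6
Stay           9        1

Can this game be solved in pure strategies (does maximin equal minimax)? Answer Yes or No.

No

Row minima: Enter → 0, Stay → 1; maximin = 1.
Column maxima: Match → 9, Undercut → 6; minimax = 6.
1 ≠ 6, so no pure-strategy equilibrium exists.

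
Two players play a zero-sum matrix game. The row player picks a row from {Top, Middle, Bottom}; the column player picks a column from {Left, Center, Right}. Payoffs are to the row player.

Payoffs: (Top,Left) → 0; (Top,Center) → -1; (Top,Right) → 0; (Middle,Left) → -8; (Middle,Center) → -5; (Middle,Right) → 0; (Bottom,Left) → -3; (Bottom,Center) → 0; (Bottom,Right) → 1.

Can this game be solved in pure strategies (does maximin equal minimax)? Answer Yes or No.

No

Row minima: Top → -1, Middle → -8, Bottom → -3; maximin = -1.
Column maxima: Left → 0, Center → 0, Right → 1; minimax = 0.
-1 ≠ 0, so no pure-strategy equilibrium exists.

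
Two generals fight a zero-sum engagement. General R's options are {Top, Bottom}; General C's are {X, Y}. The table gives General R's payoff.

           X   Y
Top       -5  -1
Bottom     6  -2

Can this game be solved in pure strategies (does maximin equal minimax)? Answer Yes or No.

No

Row minima: Top → -5, Bottom → -2; maximin = -2.
Column maxima: X → 6, Y → -1; minimax = -1.
-2 ≠ -1, so no pure-strategy equilibrium exists.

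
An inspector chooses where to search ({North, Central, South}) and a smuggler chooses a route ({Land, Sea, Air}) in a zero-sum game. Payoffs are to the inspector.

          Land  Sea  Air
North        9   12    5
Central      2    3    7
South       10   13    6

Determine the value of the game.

Row minima: North → 5, Central → 2, South → 6; maximin = 6.
Column maxima: Land → 10, Sea → 13, Air → 7; minimax = 7.
6 ≠ 7, so there is no saddle point; optimal play is mixed.
North is strictly dominated by South, so the inspector never plays it.
Sea is strictly dominated by Land (it gives the inspector strictly more in every row), so the smuggler never plays it.
On the remaining 2×2 (Central, South vs Land, Air):
Let the inspector play Central with probability p. Expected payoff against Land: 2p + 10(1−p) = −8p + 10; against Air: 7p + 6(1−p) = p + 6.
Setting these equal: −8p + 10 = p + 6 ⇒ −9p = -4 ⇒ p = 4/9, and the value is (-8)·(4/9) + 10 = 58/9.
For the smuggler: with q = P(Land), equating Central's and South's payoffs gives −5q + 7 = 4q + 6 ⇒ q = 1/9.

58/9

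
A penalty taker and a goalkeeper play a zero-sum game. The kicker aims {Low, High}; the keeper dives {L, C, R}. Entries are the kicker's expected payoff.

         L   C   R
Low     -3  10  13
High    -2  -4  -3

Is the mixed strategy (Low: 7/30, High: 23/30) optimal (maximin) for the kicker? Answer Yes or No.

Against L this mix gives (7/30)·(-3) + (23/30)·(-2) = -67/30.
Against C this mix gives (7/30)·10 + (23/30)·(-4) = -11/15.
Against R this mix gives (7/30)·13 + (23/30)·(-3) = 11/15.
The keeper will play L, holding the kicker to -67/30. Shifting weight toward the row that does better against L would raise this floor (the equalizing mix achieves -32/15 against both L and C), so the proposed strategy is not optimal.

No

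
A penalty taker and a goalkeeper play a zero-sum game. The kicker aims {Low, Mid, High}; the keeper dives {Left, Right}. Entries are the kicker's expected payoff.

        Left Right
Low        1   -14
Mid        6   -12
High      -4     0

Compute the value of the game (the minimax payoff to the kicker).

Row minima: Low → -14, Mid → -12, High → -4; maximin = -4.
Column maxima: Left → 6, Right → 0; minimax = 0.
-4 ≠ 0, so there is no saddle point; optimal play is mixed.
Low is strictly dominated by Mid, so the kicker never plays it.
On the remaining 2×2 (Mid, High vs Left, Right):
Let the kicker play Mid with probability p. Expected payoff against Left: 6p + (-4)(1−p) = 10p − 4; against Right: (-12)p + 0(1−p) = −12p.
Setting these equal: 10p − 4 = −12p ⇒ 22p = 4 ⇒ p = 2/11, and the value is (10)·(2/11) − 4 = -24/11.
For the keeper: with q = P(Left), equating Mid's and High's payoffs gives 18q − 12 = −4q ⇒ q = 6/11.

-24/11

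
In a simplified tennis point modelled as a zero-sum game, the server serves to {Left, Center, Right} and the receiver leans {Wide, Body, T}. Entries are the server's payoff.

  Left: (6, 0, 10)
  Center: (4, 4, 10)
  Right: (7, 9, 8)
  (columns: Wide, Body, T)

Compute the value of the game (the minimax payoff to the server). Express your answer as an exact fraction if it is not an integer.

Row minima: Left → 0, Center → 4, Right → 7; maximin = 7.
Column maxima: Wide → 7, Body → 9, T → 10; minimax = 7.
Since maximin = minimax = 7, there is a saddle point and the value is 7.

7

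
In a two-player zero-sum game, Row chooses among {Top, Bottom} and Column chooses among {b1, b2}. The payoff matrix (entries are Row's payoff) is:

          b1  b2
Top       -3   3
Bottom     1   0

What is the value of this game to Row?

Row minima: Top → -3, Bottom → 0; maximin = 0.
Column maxima: b1 → 1, b2 → 3; minimax = 1.
0 ≠ 1, so there is no saddle point; optimal play is mixed.
Let Row play Top with probability p. Expected payoff against b1: (-3)p + 1(1−p) = −4p + 1; against b2: 3p + 0(1−p) = 3p.
Setting these equal: −4p + 1 = 3p ⇒ −7p = -1 ⇒ p = 1/7, and the value is (-4)·(1/7) + 1 = 3/7.
For Column: with q = P(b1), equating Top's and Bottom's payoffs gives −6q + 3 = q ⇒ q = 3/7.

3/7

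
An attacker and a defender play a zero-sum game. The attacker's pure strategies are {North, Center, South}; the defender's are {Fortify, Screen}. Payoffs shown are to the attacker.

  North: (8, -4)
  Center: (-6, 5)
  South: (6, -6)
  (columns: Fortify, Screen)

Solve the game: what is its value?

Row minima: North → -4, Center → -6, South → -6; maximin = -4.
Column maxima: Fortify → 8, Screen → 5; minimax = 5.
-4 ≠ 5, so there is no saddle point; optimal play is mixed.
South is strictly dominated by North, so the attacker never plays it.
On the remaining 2×2 (North, Center vs Fortify, Screen):
Let the attacker play North with probability p. Expected payoff against Fortify: 8p + (-6)(1−p) = 14p − 6; against Screen: (-4)p + 5(1−p) = −9p + 5.
Setting these equal: 14p − 6 = −9p + 5 ⇒ 23p = 11 ⇒ p = 11/23, and the value is (14)·(11/23) − 6 = 16/23.
For the defender: with q = P(Fortify), equating North's and Center's payoffs gives 12q − 4 = −11q + 5 ⇒ q = 9/23.

16/23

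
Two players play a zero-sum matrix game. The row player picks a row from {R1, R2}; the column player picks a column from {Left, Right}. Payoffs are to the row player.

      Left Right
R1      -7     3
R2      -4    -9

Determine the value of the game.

-5

Row minima: R1 → -7, R2 → -9; maximin = -7.
Column maxima: Left → -4, Right → 3; minimax = -4.
-7 ≠ -4, so there is no saddle point; optimal play is mixed.
Let the row player play R1 with probability p. Expected payoff against Left: (-7)p + (-4)(1−p) = −3p − 4; against Right: 3p + (-9)(1−p) = 12p − 9.
Setting these equal: −3p − 4 = 12p − 9 ⇒ −15p = -5 ⇒ p = 1/3, and the value is (-3)·(1/3) − 4 = -5.
For the column player: with q = P(Left), equating R1's and R2's payoffs gives −10q + 3 = 5q − 9 ⇒ q = 4/5.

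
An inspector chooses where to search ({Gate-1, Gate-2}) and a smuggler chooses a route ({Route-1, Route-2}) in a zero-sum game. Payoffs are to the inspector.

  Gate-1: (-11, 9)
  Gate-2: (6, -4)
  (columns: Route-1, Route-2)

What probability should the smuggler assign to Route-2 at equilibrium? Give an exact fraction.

Row minima: Gate-1 → -11, Gate-2 → -4; maximin = -4.
Column maxima: Route-1 → 6, Route-2 → 9; minimax = 6.
-4 ≠ 6, so there is no saddle point; optimal play is mixed.
Let the inspector play Gate-1 with probability p. Expected payoff against Route-1: (-11)p + 6(1−p) = −17p + 6; against Route-2: 9p + (-4)(1−p) = 13p − 4.
Setting these equal: −17p + 6 = 13p − 4 ⇒ −30p = -10 ⇒ p = 1/3, and the value is (-17)·(1/3) + 6 = 1/3.
For the smuggler: with q = P(Route-1), equating Gate-1's and Gate-2's payoffs gives −20q + 9 = 10q − 4 ⇒ q = 13/30.

17/30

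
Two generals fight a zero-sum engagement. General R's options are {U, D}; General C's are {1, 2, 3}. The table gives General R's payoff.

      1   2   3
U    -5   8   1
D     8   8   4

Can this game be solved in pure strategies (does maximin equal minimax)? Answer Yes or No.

Row minima: U → -5, D → 4; maximin = 4.
Column maxima: 1 → 8, 2 → 8, 3 → 4; minimax = 4.
maximin = minimax = 4, so a saddle point exists.

Yes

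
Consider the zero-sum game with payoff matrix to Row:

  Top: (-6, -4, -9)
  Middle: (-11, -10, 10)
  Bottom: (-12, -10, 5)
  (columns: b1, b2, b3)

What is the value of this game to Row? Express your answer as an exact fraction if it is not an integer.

Row minima: Top → -9, Middle → -11, Bottom → -12; maximin = -9.
Column maxima: b1 → -6, b2 → -4, b3 → 10; minimax = -6.
-9 ≠ -6, so there is no saddle point; optimal play is mixed.
b2 is strictly dominated by b1 (it gives Row strictly more in every row), so Column never plays it.
With b2 eliminated, Bottom is strictly dominated by Middle (Middle gives Row strictly more in every remaining column), so Row never plays it.
On the remaining 2×2 (Top, Middle vs b1, b3):
Let Row play Top with probability p. Expected payoff against b1: (-6)p + (-11)(1−p) = 5p − 11; against b3: (-9)p + 10(1−p) = −19p + 10.
Setting these equal: 5p − 11 = −19p + 10 ⇒ 24p = 21 ⇒ p = 7/8, and the value is (5)·(7/8) − 11 = -53/8.
For Column: with q = P(b1), equating Top's and Middle's payoffs gives 3q − 9 = −21q + 10 ⇒ q = 19/24.

-53/8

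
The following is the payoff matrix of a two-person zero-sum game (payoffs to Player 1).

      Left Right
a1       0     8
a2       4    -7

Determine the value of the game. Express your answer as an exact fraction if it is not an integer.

32/19

Row minima: a1 → 0, a2 → -7; maximin = 0.
Column maxima: Left → 4, Right → 8; minimax = 4.
0 ≠ 4, so there is no saddle point; optimal play is mixed.
Let Player 1 play a1 with probability p. Expected payoff against Left: 0p + 4(1−p) = −4p + 4; against Right: 8p + (-7)(1−p) = 15p − 7.
Setting these equal: −4p + 4 = 15p − 7 ⇒ −19p = -11 ⇒ p = 11/19, and the value is (-4)·(11/19) + 4 = 32/19.
For Player 2: with q = P(Left), equating a1's and a2's payoffs gives −8q + 8 = 11q − 7 ⇒ q = 15/19.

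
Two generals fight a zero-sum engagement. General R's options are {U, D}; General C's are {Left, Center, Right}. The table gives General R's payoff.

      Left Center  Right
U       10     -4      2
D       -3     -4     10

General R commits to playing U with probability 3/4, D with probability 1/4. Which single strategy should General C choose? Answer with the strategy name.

If General C plays Left, General R's expected payoff is (3/4)·10 + (1/4)·(-3) = 27/4.
If General C plays Center, General R's expected payoff is (3/4)·(-4) + (1/4)·(-4) = -4.
If General C plays Right, General R's expected payoff is (3/4)·2 + (1/4)·10 = 4.
General C minimizes General R's payoff; the smallest is -4, so the best response is Center.

Center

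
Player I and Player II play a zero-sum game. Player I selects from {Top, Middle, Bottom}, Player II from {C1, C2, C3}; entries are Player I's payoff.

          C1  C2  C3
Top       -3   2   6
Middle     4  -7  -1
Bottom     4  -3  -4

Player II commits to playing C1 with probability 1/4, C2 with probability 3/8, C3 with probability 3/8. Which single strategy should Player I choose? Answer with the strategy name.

Top

Expected payoff of Top: (1/4)·(-3) + (3/8)·2 + (3/8)·6 = 9/4.
Expected payoff of Middle: (1/4)·4 + (3/8)·(-7) + (3/8)·(-1) = -2.
Expected payoff of Bottom: (1/4)·4 + (3/8)·(-3) + (3/8)·(-4) = -13/8.
The largest is 9/4, so Player I's best response is Top.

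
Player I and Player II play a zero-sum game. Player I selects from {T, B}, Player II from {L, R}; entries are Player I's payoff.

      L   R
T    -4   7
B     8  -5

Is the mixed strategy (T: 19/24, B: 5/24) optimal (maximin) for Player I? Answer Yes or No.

Against L this mix gives (19/24)·(-4) + (5/24)·8 = -3/2.
Against R this mix gives (19/24)·7 + (5/24)·(-5) = 9/2.
Player II will play L, holding Player I to -3/2. Shifting weight toward the row that does better against L would raise this floor (the equalizing mix achieves 3/2 against both L and R), so the proposed strategy is not optimal.

No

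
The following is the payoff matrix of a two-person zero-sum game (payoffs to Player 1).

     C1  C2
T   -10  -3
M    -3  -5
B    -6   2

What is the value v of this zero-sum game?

-18/5

Row minima: T → -10, M → -5, B → -6; maximin = -5.
Column maxima: C1 → -3, C2 → 2; minimax = -3.
-5 ≠ -3, so there is no saddle point; optimal play is mixed.
T is strictly dominated by B, so Player 1 never plays it.
On the remaining 2×2 (M, B vs C1, C2):
Let Player 1 play M with probability p. Expected payoff against C1: (-3)p + (-6)(1−p) = 3p − 6; against C2: (-5)p + 2(1−p) = −7p + 2.
Setting these equal: 3p − 6 = −7p + 2 ⇒ 10p = 8 ⇒ p = 4/5, and the value is (3)·(4/5) − 6 = -18/5.
For Player 2: with q = P(C1), equating M's and B's payoffs gives 2q − 5 = −8q + 2 ⇒ q = 7/10.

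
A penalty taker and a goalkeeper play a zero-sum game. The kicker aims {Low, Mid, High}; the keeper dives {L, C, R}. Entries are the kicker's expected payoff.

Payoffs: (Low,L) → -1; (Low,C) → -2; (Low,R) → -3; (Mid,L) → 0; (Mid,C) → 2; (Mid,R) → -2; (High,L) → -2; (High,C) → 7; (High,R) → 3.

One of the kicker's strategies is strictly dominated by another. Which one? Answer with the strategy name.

Mid gives a strictly higher payoff than Low against every column: 0 > -1, 2 > -2, -2 > -3.
So Low is strictly dominated and the kicker never plays it.

Low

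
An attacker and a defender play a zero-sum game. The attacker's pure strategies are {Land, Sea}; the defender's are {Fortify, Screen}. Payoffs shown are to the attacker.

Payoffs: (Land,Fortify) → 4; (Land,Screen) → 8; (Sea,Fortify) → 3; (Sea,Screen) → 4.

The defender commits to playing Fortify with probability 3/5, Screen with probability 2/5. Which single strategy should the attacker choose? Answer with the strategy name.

Land

Expected payoff of Land: (3/5)·4 + (2/5)·8 = 28/5.
Expected payoff of Sea: (3/5)·3 + (2/5)·4 = 17/5.
The largest is 28/5, so the attacker's best response is Land.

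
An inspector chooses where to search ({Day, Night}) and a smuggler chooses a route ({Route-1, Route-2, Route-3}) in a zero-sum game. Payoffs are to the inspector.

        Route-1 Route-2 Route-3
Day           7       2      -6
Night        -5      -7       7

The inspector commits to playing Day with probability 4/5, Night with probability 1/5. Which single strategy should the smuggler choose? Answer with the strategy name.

Route-3

If the smuggler plays Route-1, the inspector's expected payoff is (4/5)·7 + (1/5)·(-5) = 23/5.
If the smuggler plays Route-2, the inspector's expected payoff is (4/5)·2 + (1/5)·(-7) = 1/5.
If the smuggler plays Route-3, the inspector's expected payoff is (4/5)·(-6) + (1/5)·7 = -17/5.
The smuggler minimizes the inspector's payoff; the smallest is -17/5, so the best response is Route-3.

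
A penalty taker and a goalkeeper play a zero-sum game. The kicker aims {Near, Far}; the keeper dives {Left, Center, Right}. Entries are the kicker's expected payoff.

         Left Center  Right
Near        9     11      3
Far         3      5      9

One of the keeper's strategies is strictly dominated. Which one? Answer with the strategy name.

Left holds the kicker's payoff strictly below Center in every row: 9 < 11, 3 < 5.
So Center is strictly dominated for the keeper.

Center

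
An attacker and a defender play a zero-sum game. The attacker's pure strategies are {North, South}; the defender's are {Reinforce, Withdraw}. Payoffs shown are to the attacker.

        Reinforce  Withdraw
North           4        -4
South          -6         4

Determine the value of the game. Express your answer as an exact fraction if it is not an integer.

Row minima: North → -4, South → -6; maximin = -4.
Column maxima: Reinforce → 4, Withdraw → 4; minimax = 4.
-4 ≠ 4, so there is no saddle point; optimal play is mixed.
Let the attacker play North with probability p. Expected payoff against Reinforce: 4p + (-6)(1−p) = 10p − 6; against Withdraw: (-4)p + 4(1−p) = −8p + 4.
Setting these equal: 10p − 6 = −8p + 4 ⇒ 18p = 10 ⇒ p = 5/9, and the value is (10)·(5/9) − 6 = -4/9.
For the defender: with q = P(Reinforce), equating North's and South's payoffs gives 8q − 4 = −10q + 4 ⇒ q = 4/9.

-4/9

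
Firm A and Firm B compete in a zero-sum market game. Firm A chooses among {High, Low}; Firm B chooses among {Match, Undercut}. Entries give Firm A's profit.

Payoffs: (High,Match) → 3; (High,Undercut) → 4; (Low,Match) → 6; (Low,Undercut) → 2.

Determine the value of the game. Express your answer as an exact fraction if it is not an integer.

18/5

Row minima: High → 3, Low → 2; maximin = 3.
Column maxima: Match → 6, Undercut → 4; minimax = 4.
3 ≠ 4, so there is no saddle point; optimal play is mixed.
Let Firm A play High with probability p. Expected payoff against Match: 3p + 6(1−p) = −3p + 6; against Undercut: 4p + 2(1−p) = 2p + 2.
Setting these equal: −3p + 6 = 2p + 2 ⇒ −5p = -4 ⇒ p = 4/5, and the value is (-3)·(4/5) + 6 = 18/5.
For Firm B: with q = P(Match), equating High's and Low's payoffs gives −q + 4 = 4q + 2 ⇒ q = 2/5.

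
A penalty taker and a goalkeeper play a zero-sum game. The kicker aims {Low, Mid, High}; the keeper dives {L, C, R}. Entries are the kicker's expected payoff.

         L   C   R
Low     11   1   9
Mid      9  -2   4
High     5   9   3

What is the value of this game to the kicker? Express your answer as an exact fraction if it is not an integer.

39/7

Row minima: Low → 1, Mid → -2, High → 3; maximin = 3.
Column maxima: L → 11, C → 9, R → 9; minimax = 9.
3 ≠ 9, so there is no saddle point; optimal play is mixed.
Mid is strictly dominated by Low, so the kicker never plays it.
L is strictly dominated by R (it gives the kicker strictly more in every row), so the keeper never plays it.
On the remaining 2×2 (Low, High vs C, R):
Let the kicker play Low with probability p. Expected payoff against C: 1p + 9(1−p) = −8p + 9; against R: 9p + 3(1−p) = 6p + 3.
Setting these equal: −8p + 9 = 6p + 3 ⇒ −14p = -6 ⇒ p = 3/7, and the value is (-8)·(3/7) + 9 = 39/7.
For the keeper: with q = P(C), equating Low's and High's payoffs gives −8q + 9 = 6q + 3 ⇒ q = 3/7.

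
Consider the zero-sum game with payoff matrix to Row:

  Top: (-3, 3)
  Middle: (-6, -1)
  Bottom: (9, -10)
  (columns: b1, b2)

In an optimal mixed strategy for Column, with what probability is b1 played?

13/25

Row minima: Top → -3, Middle → -6, Bottom → -10; maximin = -3.
Column maxima: b1 → 9, b2 → 3; minimax = 3.
-3 ≠ 3, so there is no saddle point; optimal play is mixed.
Middle is strictly dominated by Top, so Row never plays it.
On the remaining 2×2 (Top, Bottom vs b1, b2):
Let Row play Top with probability p. Expected payoff against b1: (-3)p + 9(1−p) = −12p + 9; against b2: 3p + (-10)(1−p) = 13p − 10.
Setting these equal: −12p + 9 = 13p − 10 ⇒ −25p = -19 ⇒ p = 19/25, and the value is (-12)·(19/25) + 9 = -3/25.
For Column: with q = P(b1), equating Top's and Bottom's payoffs gives −6q + 3 = 19q − 10 ⇒ q = 13/25.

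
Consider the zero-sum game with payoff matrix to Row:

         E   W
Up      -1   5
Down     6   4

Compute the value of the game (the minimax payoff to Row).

Row minima: Up → -1, Down → 4; maximin = 4.
Column maxima: E → 6, W → 5; minimax = 5.
4 ≠ 5, so there is no saddle point; optimal play is mixed.
Let Row play Up with probability p. Expected payoff against E: (-1)p + 6(1−p) = −7p + 6; against W: 5p + 4(1−p) = p + 4.
Setting these equal: −7p + 6 = p + 4 ⇒ −8p = -2 ⇒ p = 1/4, and the value is (-7)·(1/4) + 6 = 17/4.
For Column: with q = P(E), equating Up's and Down's payoffs gives −6q + 5 = 2q + 4 ⇒ q = 1/8.

17/4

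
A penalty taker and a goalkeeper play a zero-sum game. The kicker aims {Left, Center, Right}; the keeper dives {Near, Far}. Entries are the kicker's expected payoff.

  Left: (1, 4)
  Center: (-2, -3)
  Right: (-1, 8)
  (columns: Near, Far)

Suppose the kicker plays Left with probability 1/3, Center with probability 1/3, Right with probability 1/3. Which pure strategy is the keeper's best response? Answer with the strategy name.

If the keeper plays Near, the kicker's expected payoff is (1/3)·1 + (1/3)·(-2) + (1/3)·(-1) = -2/3.
If the keeper plays Far, the kicker's expected payoff is (1/3)·4 + (1/3)·(-3) + (1/3)·8 = 3.
The keeper minimizes the kicker's payoff; the smallest is -2/3, so the best response is Near.

Near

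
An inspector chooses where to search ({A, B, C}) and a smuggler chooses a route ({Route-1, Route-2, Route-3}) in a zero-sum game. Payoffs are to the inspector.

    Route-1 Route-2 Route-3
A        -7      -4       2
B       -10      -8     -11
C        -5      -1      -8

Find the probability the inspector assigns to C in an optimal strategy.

Row minima: A → -7, B → -11, C → -8; maximin = -7.
Column maxima: Route-1 → -5, Route-2 → -1, Route-3 → 2; minimax = -5.
-7 ≠ -5, so there is no saddle point; optimal play is mixed.
B is strictly dominated by A, so the inspector never plays it.
Route-2 is strictly dominated by Route-1 (it gives the inspector strictly more in every row), so the smuggler never plays it.
On the remaining 2×2 (A, C vs Route-1, Route-3):
Let the inspector play A with probability p. Expected payoff against Route-1: (-7)p + (-5)(1−p) = −2p − 5; against Route-3: 2p + (-8)(1−p) = 10p − 8.
Setting these equal: −2p − 5 = 10p − 8 ⇒ −12p = -3 ⇒ p = 1/4, and the value is (-2)·(1/4) − 5 = -11/2.
For the smuggler: with q = P(Route-1), equating A's and C's payoffs gives −9q + 2 = 3q − 8 ⇒ q = 5/6.

3/4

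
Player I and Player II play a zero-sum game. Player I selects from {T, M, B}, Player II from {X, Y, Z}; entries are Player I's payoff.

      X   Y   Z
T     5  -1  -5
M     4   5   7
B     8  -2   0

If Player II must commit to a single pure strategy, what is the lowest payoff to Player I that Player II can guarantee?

5

Column maxima: X → 8, Y → 5, Z → 7.
The smallest of these is 5.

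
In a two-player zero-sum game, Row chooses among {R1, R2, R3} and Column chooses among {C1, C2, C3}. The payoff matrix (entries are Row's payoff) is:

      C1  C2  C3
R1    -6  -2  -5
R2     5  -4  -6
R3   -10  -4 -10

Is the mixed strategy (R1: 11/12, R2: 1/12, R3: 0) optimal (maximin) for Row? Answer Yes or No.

Yes

Against C1 this mix gives (11/12)·(-6) + (1/12)·5 = -61/12.
Against C2 this mix gives (11/12)·(-2) + (1/12)·(-4) = -13/6.
Against C3 this mix gives (11/12)·(-5) + (1/12)·(-6) = -61/12.
All of Column's active replies (C1, C3) yield -61/12, and no column does worse for Row. The mix makes Column indifferent and guarantees -61/12, so it is optimal.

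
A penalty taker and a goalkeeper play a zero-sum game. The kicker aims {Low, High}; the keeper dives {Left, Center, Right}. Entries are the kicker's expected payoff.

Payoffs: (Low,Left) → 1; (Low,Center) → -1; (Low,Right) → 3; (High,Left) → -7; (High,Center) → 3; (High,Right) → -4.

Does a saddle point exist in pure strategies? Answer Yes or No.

Row minima: Low → -1, High → -7; maximin = -1.
Column maxima: Left → 1, Center → 3, Right → 3; minimax = 1.
-1 ≠ 1, so no pure-strategy equilibrium exists.

No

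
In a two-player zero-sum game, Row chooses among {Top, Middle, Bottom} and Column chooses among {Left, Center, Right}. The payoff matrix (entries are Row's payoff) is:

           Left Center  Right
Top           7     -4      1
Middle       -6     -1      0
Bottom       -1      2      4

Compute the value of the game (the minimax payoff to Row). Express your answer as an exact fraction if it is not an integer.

5/7

Row minima: Top → -4, Middle → -6, Bottom → -1; maximin = -1.
Column maxima: Left → 7, Center → 2, Right → 4; minimax = 2.
-1 ≠ 2, so there is no saddle point; optimal play is mixed.
Middle is strictly dominated by Bottom, so Row never plays it.
Right is strictly dominated by Center (it gives Row strictly more in every row), so Column never plays it.
On the remaining 2×2 (Top, Bottom vs Left, Center):
Let Row play Top with probability p. Expected payoff against Left: 7p + (-1)(1−p) = 8p − 1; against Center: (-4)p + 2(1−p) = −6p + 2.
Setting these equal: 8p − 1 = −6p + 2 ⇒ 14p = 3 ⇒ p = 3/14, and the value is (8)·(3/14) − 1 = 5/7.
For Column: with q = P(Left), equating Top's and Bottom's payoffs gives 11q − 4 = −3q + 2 ⇒ q = 3/7.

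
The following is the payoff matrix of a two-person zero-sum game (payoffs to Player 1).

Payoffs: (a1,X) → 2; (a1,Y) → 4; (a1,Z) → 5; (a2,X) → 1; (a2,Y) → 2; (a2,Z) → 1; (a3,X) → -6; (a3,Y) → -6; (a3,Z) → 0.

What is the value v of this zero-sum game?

2

Row minima: a1 → 2, a2 → 1, a3 → -6; maximin = 2.
Column maxima: X → 2, Y → 4, Z → 5; minimax = 2.
Since maximin = minimax = 2, there is a saddle point and the value is 2.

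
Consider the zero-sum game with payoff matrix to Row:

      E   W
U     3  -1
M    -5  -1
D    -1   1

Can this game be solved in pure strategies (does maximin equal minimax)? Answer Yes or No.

Row minima: U → -1, M → -5, D → -1; maximin = -1.
Column maxima: E → 3, W → 1; minimax = 1.
-1 ≠ 1, so no pure-strategy equilibrium exists.

No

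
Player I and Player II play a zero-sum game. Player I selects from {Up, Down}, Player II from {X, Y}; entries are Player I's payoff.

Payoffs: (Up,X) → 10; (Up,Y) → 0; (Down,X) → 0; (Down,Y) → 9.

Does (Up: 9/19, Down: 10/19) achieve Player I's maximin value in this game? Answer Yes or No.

Against X this mix gives (9/19)·10 + (10/19)·0 = 90/19.
Against Y this mix gives (9/19)·0 + (10/19)·9 = 90/19.
All of Player II's active replies (X, Y) yield 90/19, and no column does worse for Player I. The mix makes Player II indifferent and guarantees 90/19, so it is optimal.

Yes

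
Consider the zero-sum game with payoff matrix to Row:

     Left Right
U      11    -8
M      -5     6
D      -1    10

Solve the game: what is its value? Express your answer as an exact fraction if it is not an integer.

17/5

Row minima: U → -8, M → -5, D → -1; maximin = -1.
Column maxima: Left → 11, Right → 10; minimax = 10.
-1 ≠ 10, so there is no saddle point; optimal play is mixed.
M is strictly dominated by D, so Row never plays it.
On the remaining 2×2 (U, D vs Left, Right):
Let Row play U with probability p. Expected payoff against Left: 11p + (-1)(1−p) = 12p − 1; against Right: (-8)p + 10(1−p) = −18p + 10.
Setting these equal: 12p − 1 = −18p + 10 ⇒ 30p = 11 ⇒ p = 11/30, and the value is (12)·(11/30) − 1 = 17/5.
For Column: with q = P(Left), equating U's and D's payoffs gives 19q − 8 = −11q + 10 ⇒ q = 3/5.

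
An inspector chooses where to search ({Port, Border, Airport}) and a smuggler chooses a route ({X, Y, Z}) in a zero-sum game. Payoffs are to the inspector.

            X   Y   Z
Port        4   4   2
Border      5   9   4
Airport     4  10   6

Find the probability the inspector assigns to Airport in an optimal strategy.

1/3

Row minima: Port → 2, Border → 4, Airport → 4; maximin = 4.
Column maxima: X → 5, Y → 10, Z → 6; minimax = 5.
4 ≠ 5, so there is no saddle point; optimal play is mixed.
Port is strictly dominated by Border, so the inspector never plays it.
With Port eliminated, Y is strictly dominated by X (it gives the inspector strictly more in every remaining row), so the smuggler never plays it.
On the remaining 2×2 (Border, Airport vs X, Z):
Let the inspector play Border with probability p. Expected payoff against X: 5p + 4(1−p) = p + 4; against Z: 4p + 6(1−p) = −2p + 6.
Setting these equal: p + 4 = −2p + 6 ⇒ 3p = 2 ⇒ p = 2/3, and the value is (1)·(2/3) + 4 = 14/3.
For the smuggler: with q = P(X), equating Border's and Airport's payoffs gives q + 4 = −2q + 6 ⇒ q = 2/3.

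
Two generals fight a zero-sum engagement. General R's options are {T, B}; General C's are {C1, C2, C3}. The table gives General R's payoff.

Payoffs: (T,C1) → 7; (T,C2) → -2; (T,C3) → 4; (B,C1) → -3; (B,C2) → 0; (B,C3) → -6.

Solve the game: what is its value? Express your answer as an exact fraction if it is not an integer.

-1

Row minima: T → -2, B → -6; maximin = -2.
Column maxima: C1 → 7, C2 → 0, C3 → 4; minimax = 0.
-2 ≠ 0, so there is no saddle point; optimal play is mixed.
C1 is strictly dominated by C3 (it gives General R strictly more in every row), so General C never plays it.
On the remaining 2×2 (T, B vs C2, C3):
Let General R play T with probability p. Expected payoff against C2: (-2)p + 0(1−p) = −2p; against C3: 4p + (-6)(1−p) = 10p − 6.
Setting these equal: −2p = 10p − 6 ⇒ −12p = -6 ⇒ p = 1/2, and the value is (-2)·(1/2) = -1.
For General C: with q = P(C2), equating T's and B's payoffs gives −6q + 4 = 6q − 6 ⇒ q = 5/6.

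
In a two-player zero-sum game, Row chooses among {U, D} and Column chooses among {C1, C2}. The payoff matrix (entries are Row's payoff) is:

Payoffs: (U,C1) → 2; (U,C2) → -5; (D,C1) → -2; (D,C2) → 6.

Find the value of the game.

Row minima: U → -5, D → -2; maximin = -2.
Column maxima: C1 → 2, C2 → 6; minimax = 2.
-2 ≠ 2, so there is no saddle point; optimal play is mixed.
Let Row play U with probability p. Expected payoff against C1: 2p + (-2)(1−p) = 4p − 2; against C2: (-5)p + 6(1−p) = −11p + 6.
Setting these equal: 4p − 2 = −11p + 6 ⇒ 15p = 8 ⇒ p = 8/15, and the value is (4)·(8/15) − 2 = 2/15.
For Column: with q = P(C1), equating U's and D's payoffs gives 7q − 5 = −8q + 6 ⇒ q = 11/15.

2/15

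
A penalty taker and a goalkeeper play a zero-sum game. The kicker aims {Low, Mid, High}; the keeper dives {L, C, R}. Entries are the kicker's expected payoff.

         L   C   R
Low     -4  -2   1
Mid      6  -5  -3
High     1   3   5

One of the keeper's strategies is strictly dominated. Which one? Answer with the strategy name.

R

C holds the kicker's payoff strictly below R in every row: -2 < 1, -5 < -3, 3 < 5.
So R is strictly dominated for the keeper.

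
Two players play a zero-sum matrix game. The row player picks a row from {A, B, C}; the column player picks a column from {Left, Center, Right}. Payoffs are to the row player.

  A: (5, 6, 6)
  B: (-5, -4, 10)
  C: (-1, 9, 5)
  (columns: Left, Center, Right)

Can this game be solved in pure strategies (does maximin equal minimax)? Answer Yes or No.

Row minima: A → 5, B → -5, C → -1; maximin = 5.
Column maxima: Left → 5, Center → 9, Right → 10; minimax = 5.
maximin = minimax = 5, so a saddle point exists.

Yes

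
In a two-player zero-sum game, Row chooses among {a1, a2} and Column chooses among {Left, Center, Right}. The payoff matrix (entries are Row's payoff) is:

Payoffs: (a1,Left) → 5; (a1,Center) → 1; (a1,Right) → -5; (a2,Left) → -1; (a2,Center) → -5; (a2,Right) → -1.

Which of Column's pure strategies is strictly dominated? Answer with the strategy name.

Left

Center holds Row's payoff strictly below Left in every row: 1 < 5, -5 < -1.
So Left is strictly dominated for Column.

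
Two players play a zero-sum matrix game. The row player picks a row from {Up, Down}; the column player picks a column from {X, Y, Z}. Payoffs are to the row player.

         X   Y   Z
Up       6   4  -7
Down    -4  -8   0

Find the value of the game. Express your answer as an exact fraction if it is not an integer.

-56/19

Row minima: Up → -7, Down → -8; maximin = -7.
Column maxima: X → 6, Y → 4, Z → 0; minimax = 0.
-7 ≠ 0, so there is no saddle point; optimal play is mixed.
X is strictly dominated by Y (it gives the row player strictly more in every row), so the column player never plays it.
On the remaining 2×2 (Up, Down vs Y, Z):
Let the row player play Up with probability p. Expected payoff against Y: 4p + (-8)(1−p) = 12p − 8; against Z: (-7)p + 0(1−p) = −7p.
Setting these equal: 12p − 8 = −7p ⇒ 19p = 8 ⇒ p = 8/19, and the value is (12)·(8/19) − 8 = -56/19.
For the column player: with q = P(Y), equating Up's and Down's payoffs gives 11q − 7 = −8q ⇒ q = 7/19.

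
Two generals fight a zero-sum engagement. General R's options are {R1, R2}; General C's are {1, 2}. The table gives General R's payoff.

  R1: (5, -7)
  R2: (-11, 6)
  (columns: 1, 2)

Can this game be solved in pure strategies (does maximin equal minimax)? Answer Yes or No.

No

Row minima: R1 → -7, R2 → -11; maximin = -7.
Column maxima: 1 → 5, 2 → 6; minimax = 5.
-7 ≠ 5, so no pure-strategy equilibrium exists.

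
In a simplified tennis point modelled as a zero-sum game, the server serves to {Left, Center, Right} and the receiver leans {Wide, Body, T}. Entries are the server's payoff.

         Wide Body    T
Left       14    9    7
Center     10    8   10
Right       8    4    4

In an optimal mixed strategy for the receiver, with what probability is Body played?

3/4

Row minima: Left → 7, Center → 8, Right → 4; maximin = 8.
Column maxima: Wide → 14, Body → 9, T → 10; minimax = 9.
8 ≠ 9, so there is no saddle point; optimal play is mixed.
Right is strictly dominated by Left, so the server never plays it.
Wide is strictly dominated by Body (it gives the server strictly more in every row), so the receiver never plays it.
On the remaining 2×2 (Left, Center vs Body, T):
Let the server play Left with probability p. Expected payoff against Body: 9p + 8(1−p) = p + 8; against T: 7p + 10(1−p) = −3p + 10.
Setting these equal: p + 8 = −3p + 10 ⇒ 4p = 2 ⇒ p = 1/2, and the value is (1)·(1/2) + 8 = 17/2.
For the receiver: with q = P(Body), equating Left's and Center's payoffs gives 2q + 7 = −2q + 10 ⇒ q = 3/4.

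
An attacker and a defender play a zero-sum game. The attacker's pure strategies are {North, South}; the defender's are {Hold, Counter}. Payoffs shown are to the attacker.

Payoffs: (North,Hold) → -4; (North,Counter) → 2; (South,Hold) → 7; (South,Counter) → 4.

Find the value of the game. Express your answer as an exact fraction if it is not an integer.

Row minima: North → -4, South → 4; maximin = 4.
Column maxima: Hold → 7, Counter → 4; minimax = 4.
Since maximin = minimax = 4, there is a saddle point and the value is 4.

4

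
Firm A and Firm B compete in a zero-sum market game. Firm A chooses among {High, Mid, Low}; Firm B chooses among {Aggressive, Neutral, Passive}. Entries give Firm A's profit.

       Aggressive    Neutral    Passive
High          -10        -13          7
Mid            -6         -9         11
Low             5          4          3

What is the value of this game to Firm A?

Row minima: High → -13, Mid → -9, Low → 3; maximin = 3.
Column maxima: Aggressive → 5, Neutral → 4, Passive → 11; minimax = 4.
3 ≠ 4, so there is no saddle point; optimal play is mixed.
High is strictly dominated by Mid, so Firm A never plays it.
Aggressive is strictly dominated by Neutral (it gives Firm A strictly more in every row), so Firm B never plays it.
On the remaining 2×2 (Mid, Low vs Neutral, Passive):
Let Firm A play Mid with probability p. Expected payoff against Neutral: (-9)p + 4(1−p) = −13p + 4; against Passive: 11p + 3(1−p) = 8p + 3.
Setting these equal: −13p + 4 = 8p + 3 ⇒ −21p = -1 ⇒ p = 1/21, and the value is (-13)·(1/21) + 4 = 71/21.
For Firm B: with q = P(Neutral), equating Mid's and Low's payoffs gives −20q + 11 = q + 3 ⇒ q = 8/21.

71/21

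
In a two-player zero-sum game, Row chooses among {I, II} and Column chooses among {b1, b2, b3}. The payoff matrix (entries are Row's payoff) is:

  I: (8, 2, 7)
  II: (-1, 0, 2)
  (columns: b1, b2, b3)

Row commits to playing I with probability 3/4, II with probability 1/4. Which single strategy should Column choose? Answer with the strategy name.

b2

If Column plays b1, Row's expected payoff is (3/4)·8 + (1/4)·(-1) = 23/4.
If Column plays b2, Row's expected payoff is (3/4)·2 + (1/4)·0 = 3/2.
If Column plays b3, Row's expected payoff is (3/4)·7 + (1/4)·2 = 23/4.
Column minimizes Row's payoff; the smallest is 3/2, so the best response is b2.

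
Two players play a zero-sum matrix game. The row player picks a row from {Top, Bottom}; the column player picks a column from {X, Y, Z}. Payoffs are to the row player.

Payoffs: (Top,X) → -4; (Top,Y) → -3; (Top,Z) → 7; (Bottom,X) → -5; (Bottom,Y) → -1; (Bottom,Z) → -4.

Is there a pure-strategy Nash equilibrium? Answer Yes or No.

Row minima: Top → -4, Bottom → -5; maximin = -4.
Column maxima: X → -4, Y → -1, Z → 7; minimax = -4.
maximin = minimax = -4, so a saddle point exists.

Yes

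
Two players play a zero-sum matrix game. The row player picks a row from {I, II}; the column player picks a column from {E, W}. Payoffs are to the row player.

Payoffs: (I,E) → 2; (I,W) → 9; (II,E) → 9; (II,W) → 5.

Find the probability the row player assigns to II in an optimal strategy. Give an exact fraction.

7/11

Row minima: I → 2, II → 5; maximin = 5.
Column maxima: E → 9, W → 9; minimax = 9.
5 ≠ 9, so there is no saddle point; optimal play is mixed.
Let the row player play I with probability p. Expected payoff against E: 2p + 9(1−p) = −7p + 9; against W: 9p + 5(1−p) = 4p + 5.
Setting these equal: −7p + 9 = 4p + 5 ⇒ −11p = -4 ⇒ p = 4/11, and the value is (-7)·(4/11) + 9 = 71/11.
For the column player: with q = P(E), equating I's and II's payoffs gives −7q + 9 = 4q + 5 ⇒ q = 4/11.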